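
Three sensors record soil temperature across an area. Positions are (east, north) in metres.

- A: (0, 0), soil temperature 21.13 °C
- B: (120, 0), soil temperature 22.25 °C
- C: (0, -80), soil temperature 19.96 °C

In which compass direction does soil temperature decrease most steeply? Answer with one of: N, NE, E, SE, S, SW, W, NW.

SW

∂T/∂x = (22.25 − 21.13) / (120 − 0) = +0.009333
∂T/∂y = (19.96 − 21.13) / (-80 − 0) = +0.01462
Steepest decrease is along −∇f = (-0.009333 E, -0.01462 N) → southwest.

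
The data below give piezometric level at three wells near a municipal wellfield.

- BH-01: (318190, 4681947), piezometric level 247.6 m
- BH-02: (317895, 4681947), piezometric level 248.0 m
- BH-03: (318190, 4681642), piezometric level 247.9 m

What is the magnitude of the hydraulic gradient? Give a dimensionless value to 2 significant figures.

∂h/∂x = (248.0 − 247.6) / (317895 − 318190) = -0.001356
∂h/∂y = (247.9 − 247.6) / (4681642 − 4681947) = -0.0009836
|∇h| = √(-0.001356² + -0.0009836²) = 0.001675

0.0017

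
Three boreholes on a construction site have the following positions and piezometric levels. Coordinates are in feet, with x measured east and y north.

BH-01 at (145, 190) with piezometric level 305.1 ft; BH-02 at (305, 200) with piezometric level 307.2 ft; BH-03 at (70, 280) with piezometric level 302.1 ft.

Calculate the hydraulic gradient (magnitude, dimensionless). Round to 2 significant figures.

With h = a·x + b·y + c and BH-01 as origin, the differences give:
  160·a + 10·b = +2.1
  (-75)·a + 90·b = -3.0
Eliminate b (×90 and ×10, subtract): 15150·a = 219.00 → a = ∂h/∂x = +0.01446
Back-substitute: b = ∂h/∂y = -0.02129.
|∇h| = √(0.01446² + -0.02129²) = 0.02574

0.026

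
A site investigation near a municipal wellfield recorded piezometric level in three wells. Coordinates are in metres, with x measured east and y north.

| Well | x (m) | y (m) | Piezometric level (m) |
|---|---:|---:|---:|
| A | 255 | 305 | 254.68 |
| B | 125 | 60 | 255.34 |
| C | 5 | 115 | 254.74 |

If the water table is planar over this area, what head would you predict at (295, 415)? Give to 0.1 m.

Three-point gradient (reference A): Δ to B = (-130, -245, +0.66), Δ to C = (-250, -190, +0.06).
∂h/∂x = +0.003029, ∂h/∂y = -0.004301 (det = -36550).
h(295, 415) = 254.68 + (+0.003029)·(40) + (-0.004301)·(110) = 254.68 +0.121 -0.473 = 254.328 m.

254.3 m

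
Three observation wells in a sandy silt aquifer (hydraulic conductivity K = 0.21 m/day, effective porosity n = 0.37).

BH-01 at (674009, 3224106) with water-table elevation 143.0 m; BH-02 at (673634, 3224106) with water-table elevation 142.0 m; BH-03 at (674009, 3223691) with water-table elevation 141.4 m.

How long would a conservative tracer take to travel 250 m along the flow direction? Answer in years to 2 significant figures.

∂h/∂x = (142.0 − 143.0) / (673634 − 674009) = +0.002667
∂h/∂y = (141.4 − 143.0) / (3223691 − 3224106) = +0.003855
|∇h| = √(0.002667² + 0.003855²) = 0.004688
Seepage velocity v = K·i/n = 0.21 × 0.004688 / 0.37 = 0.002661 m/day.
t = 250 / 0.002661 = 9.395e+04 days = 257 years.

260 years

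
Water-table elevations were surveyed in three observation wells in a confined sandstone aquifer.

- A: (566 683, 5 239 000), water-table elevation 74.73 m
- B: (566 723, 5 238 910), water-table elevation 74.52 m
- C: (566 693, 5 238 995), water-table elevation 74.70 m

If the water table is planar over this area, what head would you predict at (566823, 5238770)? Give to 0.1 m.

Differences from A: to B (Δx, Δy, Δh) = (40, -90, -0.21); to C = (10, -5, -0.03).
Determinant of the coordinate differences = 40·(-5) − 10·(-90) = 700.
∂h/∂x = [(-0.21)·(-5) − (-0.03)·(-90)] / 700 = -0.002357
∂h/∂y = [40·(-0.03) − 10·(-0.21)] / 700 = +0.001286
h(566823, 5238770) = 74.73 + (-0.002357)·(140) + (+0.001286)·(-230) = 74.73 -0.330 -0.296 = 74.104 m.

74.1 m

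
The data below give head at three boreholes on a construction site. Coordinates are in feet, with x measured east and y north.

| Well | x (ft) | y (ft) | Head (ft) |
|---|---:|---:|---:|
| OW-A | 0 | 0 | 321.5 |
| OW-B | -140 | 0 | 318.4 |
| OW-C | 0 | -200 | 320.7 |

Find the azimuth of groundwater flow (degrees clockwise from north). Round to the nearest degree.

∂h/∂x = (318.4 − 321.5) / (-140 − 0) = +0.02214
∂h/∂y = (320.7 − 321.5) / (-200 − 0) = +0.004000
Flow direction (−∇h) has components (-0.02214 E, -0.004000 N).
Azimuth = atan2(E, N) = atan2(-0.02214, -0.004000) = 259.8° ≈ 260°.

260°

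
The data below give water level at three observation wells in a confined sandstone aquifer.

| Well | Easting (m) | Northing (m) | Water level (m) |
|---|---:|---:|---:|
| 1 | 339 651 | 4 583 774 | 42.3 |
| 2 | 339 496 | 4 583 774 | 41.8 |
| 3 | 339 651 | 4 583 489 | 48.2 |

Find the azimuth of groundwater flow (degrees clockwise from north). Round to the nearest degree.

∂h/∂x = (41.8 − 42.3) / (339496 − 339651) = +0.003226
∂h/∂y = (48.2 − 42.3) / (4583489 − 4583774) = -0.02070
Flow direction (−∇h) has components (-0.003226 E, +0.02070 N).
Azimuth = atan2(E, N) = atan2(-0.003226, +0.02070) = 351.1° ≈ 351°.

351°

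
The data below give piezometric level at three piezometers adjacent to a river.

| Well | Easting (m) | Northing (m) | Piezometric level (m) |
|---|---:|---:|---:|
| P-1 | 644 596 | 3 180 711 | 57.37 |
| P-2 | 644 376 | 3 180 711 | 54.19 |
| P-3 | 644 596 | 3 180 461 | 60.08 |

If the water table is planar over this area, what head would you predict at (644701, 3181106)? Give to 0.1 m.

54.6 m

∂h/∂x = (54.19 − 57.37) / (644376 − 644596) = +0.01445
∂h/∂y = (60.08 − 57.37) / (3180461 − 3180711) = -0.01084
h(644701, 3181106) = 57.37 + (+0.01445)·(105) + (-0.01084)·(395) = 57.37 +1.518 -4.282 = 54.606 m.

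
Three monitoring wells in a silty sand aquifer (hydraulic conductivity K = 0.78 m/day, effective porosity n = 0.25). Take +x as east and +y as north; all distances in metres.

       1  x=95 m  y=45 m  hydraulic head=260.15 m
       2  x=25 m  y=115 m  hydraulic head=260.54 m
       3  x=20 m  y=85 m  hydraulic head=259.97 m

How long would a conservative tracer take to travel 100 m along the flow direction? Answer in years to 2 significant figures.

4.3 years

Differences from 1: to 2 (Δx, Δy, Δh) = (-70, 70, +0.39); to 3 = (-75, 40, -0.18).
Determinant of the coordinate differences = (-70)·40 − (-75)·70 = 2450.
∂h/∂x = [(+0.39)·40 − (-0.18)·70] / 2450 = +0.01151
∂h/∂y = [(-70)·(-0.18) − (-75)·(+0.39)] / 2450 = +0.01708
|∇h| = √(0.01151² + 0.01708²) = 0.0206
Seepage velocity v = K·i/n = 0.78 × 0.0206 / 0.25 = 0.06427 m/day.
t = 100 / 0.06427 = 1556 days = 4.26 years.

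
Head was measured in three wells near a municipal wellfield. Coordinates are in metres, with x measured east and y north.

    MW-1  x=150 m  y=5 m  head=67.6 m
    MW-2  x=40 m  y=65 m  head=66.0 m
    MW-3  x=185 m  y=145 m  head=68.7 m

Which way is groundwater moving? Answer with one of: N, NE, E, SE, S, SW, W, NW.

W

Taking MW-1 as reference: MW-2−MW-1 = (-110, 60, -1.6); MW-3−MW-1 = (35, 140, +1.1).
Solve a·Δx + b·Δy = Δh: det = (-110)·140 − 35·60 = -17500.
∂h/∂x = [(-1.6)·140 − (+1.1)·60] / -17500 = +0.01657
∂h/∂y = [(-110)·(+1.1) − 35·(-1.6)] / -17500 = +0.003714
Flow = −∇h = (-0.01657 east, -0.003714 north), which points west.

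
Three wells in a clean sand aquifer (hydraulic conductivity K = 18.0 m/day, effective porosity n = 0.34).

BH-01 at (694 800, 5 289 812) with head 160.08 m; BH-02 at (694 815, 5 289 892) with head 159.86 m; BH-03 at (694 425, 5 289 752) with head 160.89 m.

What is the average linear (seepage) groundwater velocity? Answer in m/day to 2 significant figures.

0.16 m/day

Taking BH-01 as reference: BH-02−BH-01 = (15, 80, -0.22); BH-03−BH-01 = (-375, -60, +0.81).
Determinant of the coordinate differences = 15·(-60) − (-375)·80 = 29100.
∂h/∂x = [(-0.22)·(-60) − (+0.81)·80] / 29100 = -0.001773
∂h/∂y = [15·(+0.81) − (-375)·(-0.22)] / 29100 = -0.002418
|∇h| = √(-0.001773² + -0.002418²) = 0.002998
Seepage velocity v = K·i/n = 18.0 × 0.002998 / 0.34 = 0.1587 m/day.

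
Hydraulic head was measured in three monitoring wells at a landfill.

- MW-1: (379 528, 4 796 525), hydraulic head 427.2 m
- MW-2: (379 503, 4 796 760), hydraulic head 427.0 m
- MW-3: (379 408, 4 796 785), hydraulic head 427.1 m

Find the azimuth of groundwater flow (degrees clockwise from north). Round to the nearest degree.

053°

Taking MW-1 as reference: MW-2−MW-1 = (-25, 235, -0.2); MW-3−MW-1 = (-120, 260, -0.1).
Determinant of the coordinate differences = (-25)·260 − (-120)·235 = 21700.
∂h/∂x = [(-0.2)·260 − (-0.1)·235] / 21700 = -0.001313
∂h/∂y = [(-25)·(-0.1) − (-120)·(-0.2)] / 21700 = -0.0009908
Flow direction (−∇h) has components (+0.001313 E, +0.0009908 N).
Azimuth = atan2(E, N) = atan2(+0.001313, +0.0009908) = 53.0° ≈ 053°.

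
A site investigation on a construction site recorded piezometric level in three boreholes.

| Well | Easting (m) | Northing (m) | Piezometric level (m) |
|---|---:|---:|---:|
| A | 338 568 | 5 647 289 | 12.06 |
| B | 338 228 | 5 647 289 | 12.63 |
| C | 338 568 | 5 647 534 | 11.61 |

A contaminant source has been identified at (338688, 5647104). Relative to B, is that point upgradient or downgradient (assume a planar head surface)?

downgradient

∂h/∂x = (12.63 − 12.06) / (338228 − 338568) = -0.001676
∂h/∂y = (11.61 − 12.06) / (5647534 − 5647289) = -0.001837
Head at (338688, 5647104) = 12.06 + (-0.001676)·(120) + (-0.001837)·(-185) = 12.20 m.
That is lower than the 12.63 m at B, so the point is downgradient.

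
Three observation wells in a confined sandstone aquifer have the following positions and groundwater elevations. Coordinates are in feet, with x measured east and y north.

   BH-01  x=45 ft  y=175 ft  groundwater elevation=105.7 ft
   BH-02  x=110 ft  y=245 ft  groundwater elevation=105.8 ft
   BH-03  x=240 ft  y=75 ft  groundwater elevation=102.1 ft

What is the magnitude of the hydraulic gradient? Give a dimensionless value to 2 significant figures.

0.017

Taking BH-01 as reference: BH-02−BH-01 = (65, 70, +0.1); BH-03−BH-01 = (195, -100, -3.6).
Solve a·Δx + b·Δy = Δh: det = 65·(-100) − 195·70 = -20150.
∂h/∂x = [(+0.1)·(-100) − (-3.6)·70] / -20150 = -0.01201
∂h/∂y = [65·(-3.6) − 195·(+0.1)] / -20150 = +0.01258
|∇h| = √(-0.01201² + 0.01258²) = 0.01739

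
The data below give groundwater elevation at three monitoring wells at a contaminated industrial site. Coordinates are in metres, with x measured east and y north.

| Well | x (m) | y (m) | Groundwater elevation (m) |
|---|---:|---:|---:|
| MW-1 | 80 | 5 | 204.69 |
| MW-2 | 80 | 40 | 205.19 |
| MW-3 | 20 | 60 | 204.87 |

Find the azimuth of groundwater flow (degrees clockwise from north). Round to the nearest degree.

215°

Three-point gradient (reference MW-1): Δ to MW-2 = (0, 35, +0.50), Δ to MW-3 = (-60, 55, +0.18).
∂h/∂x = +0.01010, ∂h/∂y = +0.01429 (det = 2100).
Flow direction (−∇h) has components (-0.01010 E, -0.01429 N).
Azimuth = atan2(E, N) = atan2(-0.01010, -0.01429) = 215.2° ≈ 215°.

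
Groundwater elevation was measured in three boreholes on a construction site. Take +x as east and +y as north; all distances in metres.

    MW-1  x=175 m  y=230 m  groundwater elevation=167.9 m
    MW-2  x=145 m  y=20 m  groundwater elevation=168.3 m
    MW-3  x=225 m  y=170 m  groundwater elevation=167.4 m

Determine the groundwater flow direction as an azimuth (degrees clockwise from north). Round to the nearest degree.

Differences from MW-1: to MW-2 (Δx, Δy, Δh) = (-30, -210, +0.4); to MW-3 = (50, -60, -0.5).
Solve a·Δx + b·Δy = Δh: det = (-30)·(-60) − 50·(-210) = 12300.
∂h/∂x = [(+0.4)·(-60) − (-0.5)·(-210)] / 12300 = -0.01049
∂h/∂y = [(-30)·(-0.5) − 50·(+0.4)] / 12300 = -0.0004065
Flow direction (−∇h) has components (+0.01049 E, +0.0004065 N).
Azimuth = atan2(E, N) = atan2(+0.01049, +0.0004065) = 87.8° ≈ 088°.

088°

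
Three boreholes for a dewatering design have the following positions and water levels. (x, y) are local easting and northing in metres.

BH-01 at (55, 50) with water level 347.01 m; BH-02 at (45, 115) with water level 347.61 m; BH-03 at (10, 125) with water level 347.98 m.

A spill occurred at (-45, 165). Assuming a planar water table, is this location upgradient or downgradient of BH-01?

upgradient

With h = a·x + b·y + c and BH-01 as origin, the differences give:
  (-10)·a + 65·b = +0.60
  (-45)·a + 75·b = +0.97
Eliminate b (×75 and ×65, subtract): 2175·a = -18.050 → a = ∂h/∂x = -0.008299
Back-substitute: b = ∂h/∂y = +0.007954.
Head at (-45, 165) = 347.01 + (-0.008299)·(-100) + (+0.007954)·(115) = 348.75 m.
That is higher than the 347.01 m at BH-01, so the point is upgradient.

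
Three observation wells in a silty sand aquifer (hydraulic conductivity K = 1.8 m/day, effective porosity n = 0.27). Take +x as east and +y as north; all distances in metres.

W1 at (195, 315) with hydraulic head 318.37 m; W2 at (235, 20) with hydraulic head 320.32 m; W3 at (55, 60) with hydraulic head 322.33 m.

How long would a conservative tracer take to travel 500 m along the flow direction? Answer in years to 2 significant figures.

13 years

With h = a·x + b·y + c and W1 as origin, the differences give:
  40·a + (-295)·b = +1.95
  (-140)·a + (-255)·b = +3.96
Eliminate b (×(-255) and ×(-295), subtract): -51500·a = 670.950 → a = ∂h/∂x = -0.01303
Back-substitute: b = ∂h/∂y = -0.008377.
|∇h| = √(-0.01303² + -0.008377²) = 0.01549
Seepage velocity v = K·i/n = 1.8 × 0.01549 / 0.27 = 0.1033 m/day.
t = 500 / 0.1033 = 4840 days = 13.3 years.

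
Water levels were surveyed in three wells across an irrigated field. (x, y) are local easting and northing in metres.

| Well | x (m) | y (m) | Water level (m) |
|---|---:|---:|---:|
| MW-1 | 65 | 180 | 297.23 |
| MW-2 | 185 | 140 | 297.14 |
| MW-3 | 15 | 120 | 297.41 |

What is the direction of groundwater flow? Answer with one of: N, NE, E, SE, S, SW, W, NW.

Three-point gradient (reference MW-1): Δ to MW-2 = (120, -40, -0.09), Δ to MW-3 = (-50, -60, +0.18).
∂h/∂x = -0.001370, ∂h/∂y = -0.001859 (det = -9200).
Flow = −∇h = (+0.001370 east, +0.001859 north), which points northeast.

NE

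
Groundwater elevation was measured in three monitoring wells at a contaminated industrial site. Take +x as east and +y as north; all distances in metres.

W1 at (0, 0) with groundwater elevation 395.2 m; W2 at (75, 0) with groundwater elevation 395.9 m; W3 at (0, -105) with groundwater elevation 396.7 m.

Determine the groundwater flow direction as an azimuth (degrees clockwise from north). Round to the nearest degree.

327°

∂h/∂x = (395.9 − 395.2) / (75 − 0) = +0.009333
∂h/∂y = (396.7 − 395.2) / (-105 − 0) = -0.01429
Flow direction (−∇h) has components (-0.009333 E, +0.01429 N).
Azimuth = atan2(E, N) = atan2(-0.009333, +0.01429) = 326.8° ≈ 327°.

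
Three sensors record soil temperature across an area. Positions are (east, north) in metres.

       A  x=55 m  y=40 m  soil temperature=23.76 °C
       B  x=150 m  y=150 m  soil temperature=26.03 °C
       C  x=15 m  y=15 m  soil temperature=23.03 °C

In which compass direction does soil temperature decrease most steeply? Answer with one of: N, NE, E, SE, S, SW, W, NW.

SW

Differences from A: to B (Δx, Δy, Δh) = (95, 110, +2.27); to C = (-40, -25, -0.73).
Determinant of the coordinate differences = 95·(-25) − (-40)·110 = 2025.
∂T/∂x = [(+2.27)·(-25) − (-0.73)·110] / 2025 = +0.01163
∂T/∂y = [95·(-0.73) − (-40)·(+2.27)] / 2025 = +0.01059
Steepest decrease is along −∇f = (-0.01163 E, -0.01059 N) → southwest.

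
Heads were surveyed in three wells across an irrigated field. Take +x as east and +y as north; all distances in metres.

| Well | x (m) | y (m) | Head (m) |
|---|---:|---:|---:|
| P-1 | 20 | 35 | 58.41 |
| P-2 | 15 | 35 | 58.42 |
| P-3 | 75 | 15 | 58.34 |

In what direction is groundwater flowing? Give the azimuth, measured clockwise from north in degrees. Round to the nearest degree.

Taking P-1 as reference: P-2−P-1 = (-5, 0, +0.01); P-3−P-1 = (55, -20, -0.07).
Determinant of the coordinate differences = (-5)·(-20) − 55·0 = 100.
∂h/∂x = [(+0.01)·(-20) − (-0.07)·0] / 100 = -0.002000
∂h/∂y = [(-5)·(-0.07) − 55·(+0.01)] / 100 = -0.002000
Flow direction (−∇h) has components (+0.002000 E, +0.002000 N).
Azimuth = atan2(E, N) = atan2(+0.002000, +0.002000) = 45.0° ≈ 045°.

045°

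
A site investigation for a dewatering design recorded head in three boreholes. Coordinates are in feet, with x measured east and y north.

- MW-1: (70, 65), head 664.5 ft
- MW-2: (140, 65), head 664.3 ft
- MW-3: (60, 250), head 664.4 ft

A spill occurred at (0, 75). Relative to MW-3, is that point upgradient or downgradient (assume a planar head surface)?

upgradient

Differences from MW-1: to MW-2 (Δx, Δy, Δh) = (70, 0, -0.2); to MW-3 = (-10, 185, -0.1).
Solve a·Δx + b·Δy = Δh: det = 70·185 − (-10)·0 = 12950.
∂h/∂x = [(-0.2)·185 − (-0.1)·0] / 12950 = -0.002857
∂h/∂y = [70·(-0.1) − (-10)·(-0.2)] / 12950 = -0.0006950
Head at (0, 75) = 664.5 + (-0.002857)·(-70) + (-0.0006950)·(10) = 664.69 ft.
That is higher than the 664.4 ft at MW-3, so the point is upgradient.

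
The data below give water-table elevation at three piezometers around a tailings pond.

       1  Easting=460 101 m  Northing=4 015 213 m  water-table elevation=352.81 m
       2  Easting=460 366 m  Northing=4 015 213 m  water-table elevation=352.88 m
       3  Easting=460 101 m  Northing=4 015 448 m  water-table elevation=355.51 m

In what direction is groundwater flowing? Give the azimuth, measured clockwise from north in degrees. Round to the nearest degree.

∂h/∂x = (352.88 − 352.81) / (460366 − 460101) = +0.0002642
∂h/∂y = (355.51 − 352.81) / (4015448 − 4015213) = +0.01149
Flow direction (−∇h) has components (-0.0002642 E, -0.01149 N).
Azimuth = atan2(E, N) = atan2(-0.0002642, -0.01149) = 181.3° ≈ 181°.

181°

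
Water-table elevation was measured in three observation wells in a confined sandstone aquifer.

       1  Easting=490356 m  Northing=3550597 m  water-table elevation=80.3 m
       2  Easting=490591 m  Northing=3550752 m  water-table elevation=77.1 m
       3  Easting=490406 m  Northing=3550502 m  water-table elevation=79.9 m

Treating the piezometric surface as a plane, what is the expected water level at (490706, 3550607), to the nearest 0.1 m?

76.0 m

Differences from 1: to 2 (Δx, Δy, Δh) = (235, 155, -3.2); to 3 = (50, -95, -0.4).
Solve a·Δx + b·Δy = Δh: det = 235·(-95) − 50·155 = -30075.
∂h/∂x = [(-3.2)·(-95) − (-0.4)·155] / -30075 = -0.01217
∂h/∂y = [235·(-0.4) − 50·(-3.2)] / -30075 = -0.002195
h(490706, 3550607) = 80.3 + (-0.01217)·(350) + (-0.002195)·(10) = 80.3 -4.259 -0.022 = 76.019 m.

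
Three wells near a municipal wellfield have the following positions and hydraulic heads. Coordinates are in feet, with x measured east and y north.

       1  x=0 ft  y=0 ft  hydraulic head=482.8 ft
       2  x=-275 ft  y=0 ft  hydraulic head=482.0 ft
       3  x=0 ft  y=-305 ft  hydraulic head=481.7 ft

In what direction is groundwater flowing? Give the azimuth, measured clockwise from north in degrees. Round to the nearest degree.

219°

∂h/∂x = (482.0 − 482.8) / (-275 − 0) = +0.002909
∂h/∂y = (481.7 − 482.8) / (-305 − 0) = +0.003607
Flow direction (−∇h) has components (-0.002909 E, -0.003607 N).
Azimuth = atan2(E, N) = atan2(-0.002909, -0.003607) = 218.9° ≈ 219°.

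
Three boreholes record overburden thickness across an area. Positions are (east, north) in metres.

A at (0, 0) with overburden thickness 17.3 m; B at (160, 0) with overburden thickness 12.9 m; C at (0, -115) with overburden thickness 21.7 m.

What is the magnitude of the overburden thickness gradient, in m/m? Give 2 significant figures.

0.047 m/m

∂d/∂x = (12.9 − 17.3) / (160 − 0) = -0.02750
∂d/∂y = (21.7 − 17.3) / (-115 − 0) = -0.03826
|∇f| = √(-0.02750² + -0.03826²) = 0.04712 m/m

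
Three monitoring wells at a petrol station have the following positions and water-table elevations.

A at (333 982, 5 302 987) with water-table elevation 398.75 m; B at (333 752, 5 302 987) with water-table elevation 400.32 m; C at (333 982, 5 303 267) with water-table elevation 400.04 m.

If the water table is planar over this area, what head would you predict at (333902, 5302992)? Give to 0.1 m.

399.3 m

∂h/∂x = (400.32 − 398.75) / (333752 − 333982) = -0.006826
∂h/∂y = (400.04 − 398.75) / (5303267 − 5302987) = +0.004607
h(333902, 5302992) = 398.75 + (-0.006826)·(-80) + (+0.004607)·(5) = 398.75 +0.546 +0.023 = 399.319 m.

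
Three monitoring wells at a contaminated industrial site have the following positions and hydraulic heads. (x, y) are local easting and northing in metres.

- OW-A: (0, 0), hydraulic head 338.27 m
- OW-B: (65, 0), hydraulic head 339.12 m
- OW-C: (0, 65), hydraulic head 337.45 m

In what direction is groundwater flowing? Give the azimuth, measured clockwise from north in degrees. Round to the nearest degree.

314°

∂h/∂x = (339.12 − 338.27) / (65 − 0) = +0.01308
∂h/∂y = (337.45 − 338.27) / (65 − 0) = -0.01262
Flow direction (−∇h) has components (-0.01308 E, +0.01262 N).
Azimuth = atan2(E, N) = atan2(-0.01308, +0.01262) = 314.0° ≈ 314°.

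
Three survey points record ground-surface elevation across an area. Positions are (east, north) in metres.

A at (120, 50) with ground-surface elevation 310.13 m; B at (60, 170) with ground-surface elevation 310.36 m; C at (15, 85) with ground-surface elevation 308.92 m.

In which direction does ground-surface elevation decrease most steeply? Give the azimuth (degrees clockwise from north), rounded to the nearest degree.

Differences from A: to B (Δx, Δy, Δh) = (-60, 120, +0.23); to C = (-105, 35, -1.21).
Solve a·Δx + b·Δy = Δz: det = (-60)·35 − (-105)·120 = 10500.
∂z/∂x = [(+0.23)·35 − (-1.21)·120] / 10500 = +0.01460
∂z/∂y = [(-60)·(-1.21) − (-105)·(+0.23)] / 10500 = +0.009214
Steepest decrease is along −∇f: components (-0.01460 E, -0.009214 N).
Azimuth = atan2(-0.01460, -0.009214) = 237.7° ≈ 238°.

238°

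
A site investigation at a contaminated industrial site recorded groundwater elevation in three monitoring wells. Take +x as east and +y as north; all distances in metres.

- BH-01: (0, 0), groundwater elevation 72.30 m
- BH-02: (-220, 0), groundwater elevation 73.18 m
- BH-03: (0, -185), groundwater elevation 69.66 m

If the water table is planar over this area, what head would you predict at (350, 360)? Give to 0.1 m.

76.0 m

∂h/∂x = (73.18 − 72.30) / (-220 − 0) = -0.004000
∂h/∂y = (69.66 − 72.30) / (-185 − 0) = +0.01427
h(350, 360) = 72.30 + (-0.004000)·(350) + (+0.01427)·(360) = 72.30 -1.400 +5.137 = 76.037 m.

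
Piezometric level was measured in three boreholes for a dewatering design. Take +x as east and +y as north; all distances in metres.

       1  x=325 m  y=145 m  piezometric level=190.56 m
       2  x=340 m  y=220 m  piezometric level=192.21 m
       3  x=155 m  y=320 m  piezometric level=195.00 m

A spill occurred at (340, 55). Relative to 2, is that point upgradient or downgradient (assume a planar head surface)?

downgradient

With h = a·x + b·y + c and 1 as origin, the differences give:
  15·a + 75·b = +1.65
  (-170)·a + 175·b = +4.44
Eliminate b (×175 and ×75, subtract): 15375·a = -44.250 → a = ∂h/∂x = -0.002878
Back-substitute: b = ∂h/∂y = +0.02258.
Head at (340, 55) = 190.56 + (-0.002878)·(15) + (+0.02258)·(-90) = 188.49 m.
That is lower than the 192.21 m at 2, so the point is downgradient.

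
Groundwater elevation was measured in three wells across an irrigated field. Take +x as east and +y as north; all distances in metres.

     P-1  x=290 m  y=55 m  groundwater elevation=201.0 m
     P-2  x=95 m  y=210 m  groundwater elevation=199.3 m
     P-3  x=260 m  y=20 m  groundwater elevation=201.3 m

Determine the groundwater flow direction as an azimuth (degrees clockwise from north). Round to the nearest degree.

353°

Taking P-1 as reference: P-2−P-1 = (-195, 155, -1.7); P-3−P-1 = (-30, -35, +0.3).
Determinant of the coordinate differences = (-195)·(-35) − (-30)·155 = 11475.
∂h/∂x = [(-1.7)·(-35) − (+0.3)·155] / 11475 = +0.001133
∂h/∂y = [(-195)·(+0.3) − (-30)·(-1.7)] / 11475 = -0.009542
Flow direction (−∇h) has components (-0.001133 E, +0.009542 N).
Azimuth = atan2(E, N) = atan2(-0.001133, +0.009542) = 353.2° ≈ 353°.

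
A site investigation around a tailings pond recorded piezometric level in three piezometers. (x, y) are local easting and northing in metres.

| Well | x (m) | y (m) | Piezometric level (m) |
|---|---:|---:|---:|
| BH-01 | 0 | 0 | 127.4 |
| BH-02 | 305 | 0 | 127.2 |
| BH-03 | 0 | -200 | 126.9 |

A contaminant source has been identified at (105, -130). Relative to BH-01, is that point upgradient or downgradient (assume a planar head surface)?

downgradient

∂h/∂x = (127.2 − 127.4) / (305 − 0) = -0.0006557
∂h/∂y = (126.9 − 127.4) / (-200 − 0) = +0.002500
Head at (105, -130) = 127.4 + (-0.0006557)·(105) + (+0.002500)·(-130) = 127.01 m.
That is lower than the 127.4 m at BH-01, so the point is downgradient.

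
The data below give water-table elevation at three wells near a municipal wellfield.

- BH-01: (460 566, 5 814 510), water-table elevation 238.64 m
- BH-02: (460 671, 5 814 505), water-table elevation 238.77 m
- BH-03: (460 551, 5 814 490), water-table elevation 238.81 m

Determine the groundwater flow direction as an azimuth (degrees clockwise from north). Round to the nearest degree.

355°

With h = a·x + b·y + c and BH-01 as origin, the differences give:
  105·a + (-5)·b = +0.13
  (-15)·a + (-20)·b = +0.17
Eliminate b (×(-20) and ×(-5), subtract): -2175·a = -1.750 → a = ∂h/∂x = +0.0008046
Back-substitute: b = ∂h/∂y = -0.009103.
Flow direction (−∇h) has components (-0.0008046 E, +0.009103 N).
Azimuth = atan2(E, N) = atan2(-0.0008046, +0.009103) = 354.9° ≈ 355°.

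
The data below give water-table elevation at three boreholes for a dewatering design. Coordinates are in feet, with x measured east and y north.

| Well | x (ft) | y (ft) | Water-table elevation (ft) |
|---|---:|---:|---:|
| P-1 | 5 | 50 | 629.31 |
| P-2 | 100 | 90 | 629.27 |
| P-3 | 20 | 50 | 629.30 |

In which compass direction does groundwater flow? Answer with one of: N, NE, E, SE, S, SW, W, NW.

SE

Taking P-1 as reference: P-2−P-1 = (95, 40, -0.04); P-3−P-1 = (15, 0, -0.01).
Determinant of the coordinate differences = 95·0 − 15·40 = -600.
∂h/∂x = [(-0.04)·0 − (-0.01)·40] / -600 = -0.0006667
∂h/∂y = [95·(-0.01) − 15·(-0.04)] / -600 = +0.0005833
Flow = −∇h = (+0.0006667 east, -0.0005833 north), which points southeast.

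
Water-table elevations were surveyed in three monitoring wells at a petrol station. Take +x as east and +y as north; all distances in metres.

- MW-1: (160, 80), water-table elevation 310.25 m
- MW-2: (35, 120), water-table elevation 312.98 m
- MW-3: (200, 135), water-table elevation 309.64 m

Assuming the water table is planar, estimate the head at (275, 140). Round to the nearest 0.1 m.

Differences from MW-1: to MW-2 (Δx, Δy, Δh) = (-125, 40, +2.73); to MW-3 = (40, 55, -0.61).
Solve a·Δx + b·Δy = Δh: det = (-125)·55 − 40·40 = -8475.
∂h/∂x = [(+2.73)·55 − (-0.61)·40] / -8475 = -0.02060
∂h/∂y = [(-125)·(-0.61) − 40·(+2.73)] / -8475 = +0.003888
h(275, 140) = 310.25 + (-0.02060)·(115) + (+0.003888)·(60) = 310.25 -2.369 +0.233 = 308.115 m.

308.1 m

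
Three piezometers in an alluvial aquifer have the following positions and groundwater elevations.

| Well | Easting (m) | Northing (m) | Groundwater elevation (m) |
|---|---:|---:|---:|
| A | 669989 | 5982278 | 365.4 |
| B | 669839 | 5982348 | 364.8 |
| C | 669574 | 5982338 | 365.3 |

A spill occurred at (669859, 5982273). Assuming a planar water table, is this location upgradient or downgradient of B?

Taking A as reference: B−A = (-150, 70, -0.6); C−A = (-415, 60, -0.1).
Solve a·Δx + b·Δy = Δh: det = (-150)·60 − (-415)·70 = 20050.
∂h/∂x = [(-0.6)·60 − (-0.1)·70] / 20050 = -0.001446
∂h/∂y = [(-150)·(-0.1) − (-415)·(-0.6)] / 20050 = -0.01167
Head at (669859, 5982273) = 365.4 + (-0.001446)·(-130) + (-0.01167)·(-5) = 365.65 m.
That is higher than the 364.8 m at B, so the point is upgradient.

upgradient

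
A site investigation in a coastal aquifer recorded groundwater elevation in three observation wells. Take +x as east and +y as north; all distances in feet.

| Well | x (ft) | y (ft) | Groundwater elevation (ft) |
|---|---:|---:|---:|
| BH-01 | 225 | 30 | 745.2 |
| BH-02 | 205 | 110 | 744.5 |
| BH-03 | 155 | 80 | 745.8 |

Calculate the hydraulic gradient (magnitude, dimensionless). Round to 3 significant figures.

Taking BH-01 as reference: BH-02−BH-01 = (-20, 80, -0.7); BH-03−BH-01 = (-70, 50, +0.6).
Solve a·Δx + b·Δy = Δh: det = (-20)·50 − (-70)·80 = 4600.
∂h/∂x = [(-0.7)·50 − (+0.6)·80] / 4600 = -0.01804
∂h/∂y = [(-20)·(+0.6) − (-70)·(-0.7)] / 4600 = -0.01326
|∇h| = √(-0.01804² + -0.01326²) = 0.02239

0.0224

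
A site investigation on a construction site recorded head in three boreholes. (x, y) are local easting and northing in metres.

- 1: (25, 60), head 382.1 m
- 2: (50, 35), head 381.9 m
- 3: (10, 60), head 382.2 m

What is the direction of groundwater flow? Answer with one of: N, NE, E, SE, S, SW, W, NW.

E

Differences from 1: to 2 (Δx, Δy, Δh) = (25, -25, -0.2); to 3 = (-15, 0, +0.1).
Determinant of the coordinate differences = 25·0 − (-15)·(-25) = -375.
∂h/∂x = [(-0.2)·0 − (+0.1)·(-25)] / -375 = -0.006667
∂h/∂y = [25·(+0.1) − (-15)·(-0.2)] / -375 = +0.001333
Flow = −∇h = (+0.006667 east, -0.001333 north), which points east.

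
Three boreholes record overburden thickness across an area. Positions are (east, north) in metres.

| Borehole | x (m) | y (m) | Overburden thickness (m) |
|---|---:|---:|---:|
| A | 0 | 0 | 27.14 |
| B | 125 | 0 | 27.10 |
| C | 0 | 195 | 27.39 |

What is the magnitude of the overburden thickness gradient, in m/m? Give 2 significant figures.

0.0013 m/m

∂d/∂x = (27.10 − 27.14) / (125 − 0) = -0.0003200
∂d/∂y = (27.39 − 27.14) / (195 − 0) = +0.001282
|∇f| = √(-0.0003200² + 0.001282²) = 0.001321 m/m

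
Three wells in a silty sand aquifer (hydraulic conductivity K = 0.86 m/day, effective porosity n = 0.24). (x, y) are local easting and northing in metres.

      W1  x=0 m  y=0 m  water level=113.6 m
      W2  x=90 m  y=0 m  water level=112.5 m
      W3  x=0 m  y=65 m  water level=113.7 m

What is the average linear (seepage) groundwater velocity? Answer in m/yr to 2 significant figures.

∂h/∂x = (112.5 − 113.6) / (90 − 0) = -0.01222
∂h/∂y = (113.7 − 113.6) / (65 − 0) = +0.001538
|∇h| = √(-0.01222² + 0.001538²) = 0.01232
Seepage velocity v = K·i/n = 0.86 × 0.01232 / 0.24 = 0.04415 m/day = 16.13 m/yr.

16 m/yr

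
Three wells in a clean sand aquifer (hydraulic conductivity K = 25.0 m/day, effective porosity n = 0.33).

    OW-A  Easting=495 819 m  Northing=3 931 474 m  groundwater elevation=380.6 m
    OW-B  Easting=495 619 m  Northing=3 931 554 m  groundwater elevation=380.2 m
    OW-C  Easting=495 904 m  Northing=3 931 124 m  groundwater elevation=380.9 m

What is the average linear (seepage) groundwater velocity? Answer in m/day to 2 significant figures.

0.14 m/day

Differences from OW-A: to OW-B (Δx, Δy, Δh) = (-200, 80, -0.4); to OW-C = (85, -350, +0.3).
Solve a·Δx + b·Δy = Δh: det = (-200)·(-350) − 85·80 = 63200.
∂h/∂x = [(-0.4)·(-350) − (+0.3)·80] / 63200 = +0.001835
∂h/∂y = [(-200)·(+0.3) − 85·(-0.4)] / 63200 = -0.0004114
|∇h| = √(0.001835² + -0.0004114²) = 0.001881
Seepage velocity v = K·i/n = 25.0 × 0.001881 / 0.33 = 0.1425 m/day.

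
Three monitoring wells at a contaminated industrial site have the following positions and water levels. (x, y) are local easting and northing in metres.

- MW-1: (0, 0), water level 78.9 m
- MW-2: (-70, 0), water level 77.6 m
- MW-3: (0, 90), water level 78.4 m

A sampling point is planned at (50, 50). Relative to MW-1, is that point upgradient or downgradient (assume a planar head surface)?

upgradient

∂h/∂x = (77.6 − 78.9) / (-70 − 0) = +0.01857
∂h/∂y = (78.4 − 78.9) / (90 − 0) = -0.005556
Head at (50, 50) = 78.9 + (+0.01857)·(50) + (-0.005556)·(50) = 79.55 m.
That is higher than the 78.9 m at MW-1, so the point is upgradient.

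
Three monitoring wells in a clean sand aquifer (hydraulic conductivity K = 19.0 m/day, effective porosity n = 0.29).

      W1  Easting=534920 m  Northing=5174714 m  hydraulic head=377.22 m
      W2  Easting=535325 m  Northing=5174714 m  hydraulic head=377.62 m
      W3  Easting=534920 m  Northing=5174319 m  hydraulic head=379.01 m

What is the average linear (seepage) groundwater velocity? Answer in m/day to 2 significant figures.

0.30 m/day

∂h/∂x = (377.62 − 377.22) / (535325 − 534920) = +0.0009877
∂h/∂y = (379.01 − 377.22) / (5174319 − 5174714) = -0.004532
|∇h| = √(0.0009877² + -0.004532²) = 0.004638
Seepage velocity v = K·i/n = 19.0 × 0.004638 / 0.29 = 0.3039 m/day.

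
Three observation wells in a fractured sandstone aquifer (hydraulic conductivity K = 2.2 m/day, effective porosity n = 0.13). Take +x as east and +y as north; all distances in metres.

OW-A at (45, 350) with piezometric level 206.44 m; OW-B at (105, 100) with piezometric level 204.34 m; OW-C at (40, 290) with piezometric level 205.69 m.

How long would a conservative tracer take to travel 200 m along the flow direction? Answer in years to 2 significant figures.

Three-point gradient (reference OW-A): Δ to OW-B = (60, -250, -2.10), Δ to OW-C = (-5, -60, -0.75).
∂h/∂x = +0.01268, ∂h/∂y = +0.01144 (det = -4850).
|∇h| = √(0.01268² + 0.01144²) = 0.01708
Seepage velocity v = K·i/n = 2.2 × 0.01708 / 0.13 = 0.289 m/day.
t = 200 / 0.289 = 692 days = 1.89 years.

1.9 years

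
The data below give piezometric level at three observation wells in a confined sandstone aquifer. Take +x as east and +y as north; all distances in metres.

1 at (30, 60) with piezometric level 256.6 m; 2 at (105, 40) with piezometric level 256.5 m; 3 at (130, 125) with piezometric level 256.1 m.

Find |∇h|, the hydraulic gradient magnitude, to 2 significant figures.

0.0047

Taking 1 as reference: 2−1 = (75, -20, -0.1); 3−1 = (100, 65, -0.5).
Determinant of the coordinate differences = 75·65 − 100·(-20) = 6875.
∂h/∂x = [(-0.1)·65 − (-0.5)·(-20)] / 6875 = -0.002400
∂h/∂y = [75·(-0.5) − 100·(-0.1)] / 6875 = -0.004000
|∇h| = √(-0.002400² + -0.004000²) = 0.004665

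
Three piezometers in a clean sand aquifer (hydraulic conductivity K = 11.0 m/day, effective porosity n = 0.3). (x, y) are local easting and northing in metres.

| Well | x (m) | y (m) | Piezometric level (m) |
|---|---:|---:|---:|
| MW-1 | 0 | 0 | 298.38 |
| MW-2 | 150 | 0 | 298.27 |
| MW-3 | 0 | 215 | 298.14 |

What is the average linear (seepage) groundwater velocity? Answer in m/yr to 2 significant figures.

18 m/yr

∂h/∂x = (298.27 − 298.38) / (150 − 0) = -0.0007333
∂h/∂y = (298.14 − 298.38) / (215 − 0) = -0.001116
|∇h| = √(-0.0007333² + -0.001116²) = 0.001335
Seepage velocity v = K·i/n = 11.0 × 0.001335 / 0.3 = 0.04895 m/day = 17.88 m/yr.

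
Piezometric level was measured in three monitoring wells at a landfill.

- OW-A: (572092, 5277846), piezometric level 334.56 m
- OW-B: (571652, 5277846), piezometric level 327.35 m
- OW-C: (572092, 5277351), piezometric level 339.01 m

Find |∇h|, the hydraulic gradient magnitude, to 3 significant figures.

0.0187

∂h/∂x = (327.35 − 334.56) / (571652 − 572092) = +0.01639
∂h/∂y = (339.01 − 334.56) / (5277351 − 5277846) = -0.008990
|∇h| = √(0.01639² + -0.008990²) = 0.01869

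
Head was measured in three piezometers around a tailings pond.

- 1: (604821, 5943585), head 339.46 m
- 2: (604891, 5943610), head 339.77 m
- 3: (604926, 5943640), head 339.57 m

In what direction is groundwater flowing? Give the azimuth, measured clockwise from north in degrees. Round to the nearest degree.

330°

With h = a·x + b·y + c and 1 as origin, the differences give:
  70·a + 25·b = +0.31
  105·a + 55·b = +0.11
Eliminate b (×55 and ×25, subtract): 1225·a = 14.300 → a = ∂h/∂x = +0.01167
Back-substitute: b = ∂h/∂y = -0.02029.
Flow direction (−∇h) has components (-0.01167 E, +0.02029 N).
Azimuth = atan2(E, N) = atan2(-0.01167, +0.02029) = 330.1° ≈ 330°.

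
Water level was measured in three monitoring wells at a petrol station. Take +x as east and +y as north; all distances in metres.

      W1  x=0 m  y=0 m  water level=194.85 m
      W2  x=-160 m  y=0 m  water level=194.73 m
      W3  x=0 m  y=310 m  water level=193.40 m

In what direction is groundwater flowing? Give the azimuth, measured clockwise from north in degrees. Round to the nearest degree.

∂h/∂x = (194.73 − 194.85) / (-160 − 0) = +0.0007500
∂h/∂y = (193.40 − 194.85) / (310 − 0) = -0.004677
Flow direction (−∇h) has components (-0.0007500 E, +0.004677 N).
Azimuth = atan2(E, N) = atan2(-0.0007500, +0.004677) = 350.9° ≈ 351°.

351°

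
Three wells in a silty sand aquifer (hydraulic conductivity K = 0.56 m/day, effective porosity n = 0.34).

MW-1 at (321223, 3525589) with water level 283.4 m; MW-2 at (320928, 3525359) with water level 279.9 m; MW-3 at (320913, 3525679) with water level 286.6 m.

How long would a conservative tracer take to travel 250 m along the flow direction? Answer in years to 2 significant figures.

20 years

Differences from MW-1: to MW-2 (Δx, Δy, Δh) = (-295, -230, -3.5); to MW-3 = (-310, 90, +3.2).
Solve a·Δx + b·Δy = Δh: det = (-295)·90 − (-310)·(-230) = -97850.
∂h/∂x = [(-3.5)·90 − (+3.2)·(-230)] / -97850 = -0.004303
∂h/∂y = [(-295)·(+3.2) − (-310)·(-3.5)] / -97850 = +0.02074
|∇h| = √(-0.004303² + 0.02074²) = 0.02118
Seepage velocity v = K·i/n = 0.56 × 0.02118 / 0.34 = 0.03488 m/day.
t = 250 / 0.03488 = 7167 days = 19.6 years.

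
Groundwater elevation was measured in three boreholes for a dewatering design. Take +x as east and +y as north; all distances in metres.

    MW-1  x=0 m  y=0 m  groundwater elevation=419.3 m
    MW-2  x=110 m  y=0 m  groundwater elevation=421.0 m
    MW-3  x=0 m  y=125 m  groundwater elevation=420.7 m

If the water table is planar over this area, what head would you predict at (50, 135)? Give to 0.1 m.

∂h/∂x = (421.0 − 419.3) / (110 − 0) = +0.01545
∂h/∂y = (420.7 − 419.3) / (125 − 0) = +0.01120
h(50, 135) = 419.3 + (+0.01545)·(50) + (+0.01120)·(135) = 419.3 +0.773 +1.512 = 421.585 m.

421.6 m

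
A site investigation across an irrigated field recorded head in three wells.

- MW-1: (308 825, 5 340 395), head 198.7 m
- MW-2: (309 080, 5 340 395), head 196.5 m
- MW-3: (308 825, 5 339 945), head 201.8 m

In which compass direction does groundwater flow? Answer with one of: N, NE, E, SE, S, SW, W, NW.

NE

∂h/∂x = (196.5 − 198.7) / (309080 − 308825) = -0.008627
∂h/∂y = (201.8 − 198.7) / (5339945 − 5340395) = -0.006889
Flow = −∇h = (+0.008627 east, +0.006889 north), which points northeast.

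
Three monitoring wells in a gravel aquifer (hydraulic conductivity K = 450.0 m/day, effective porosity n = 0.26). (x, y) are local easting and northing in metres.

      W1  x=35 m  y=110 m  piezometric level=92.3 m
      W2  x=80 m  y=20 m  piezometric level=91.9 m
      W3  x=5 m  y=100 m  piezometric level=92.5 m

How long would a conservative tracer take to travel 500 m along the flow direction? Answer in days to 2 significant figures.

Differences from W1: to W2 (Δx, Δy, Δh) = (45, -90, -0.4); to W3 = (-30, -10, +0.2).
Determinant of the coordinate differences = 45·(-10) − (-30)·(-90) = -3150.
∂h/∂x = [(-0.4)·(-10) − (+0.2)·(-90)] / -3150 = -0.006984
∂h/∂y = [45·(+0.2) − (-30)·(-0.4)] / -3150 = +0.0009524
|∇h| = √(-0.006984² + 0.0009524²) = 0.007049
Seepage velocity v = K·i/n = 450.0 × 0.007049 / 0.26 = 12.2 m/day.
t = 500 / 12.2 = 40.98 days.

41 days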